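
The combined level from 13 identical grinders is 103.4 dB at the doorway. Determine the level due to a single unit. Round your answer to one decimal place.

92.3 dB

Dividing the total intensity by 13 lowers the level by 10·log₁₀ 13 = 11.139 dB: L₁ = 103.4 − 11.139.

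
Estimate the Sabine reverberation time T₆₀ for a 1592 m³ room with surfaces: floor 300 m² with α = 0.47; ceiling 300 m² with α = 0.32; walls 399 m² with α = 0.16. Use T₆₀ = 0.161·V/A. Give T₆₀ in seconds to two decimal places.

Summing Sᵢαᵢ: 300·0.47 + 300·0.32 + 399·0.16 = 300.84 m².
T₆₀ = 0.161·V/A = 0.161·1592/300.84 = 0.852 s.

0.85 s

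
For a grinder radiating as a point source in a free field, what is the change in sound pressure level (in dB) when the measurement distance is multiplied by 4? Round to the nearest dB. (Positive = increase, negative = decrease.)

A point source loses 6 dB per doubling of distance; generally ΔL = −20·log₁₀(r₂/r₁).
ΔL = −20·log₁₀(4) = -12.04 dB.

-12 dB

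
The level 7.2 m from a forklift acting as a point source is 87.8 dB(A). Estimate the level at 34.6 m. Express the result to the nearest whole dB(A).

Spherical spreading from a point source gives a 20·log₁₀(r₂/r₁) drop.
L₂ = 87.8 − 20·log₁₀(34.6/7.2) = 87.8 − 13.635 = 74.17 dB(A).

74 dB(A)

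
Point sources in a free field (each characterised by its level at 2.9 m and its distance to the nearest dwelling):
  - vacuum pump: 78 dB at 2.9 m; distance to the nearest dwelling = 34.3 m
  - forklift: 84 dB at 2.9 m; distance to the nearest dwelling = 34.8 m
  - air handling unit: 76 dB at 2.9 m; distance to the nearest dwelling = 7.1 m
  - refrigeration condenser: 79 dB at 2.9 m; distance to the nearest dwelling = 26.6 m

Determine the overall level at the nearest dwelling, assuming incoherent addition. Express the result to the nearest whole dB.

70 dB

First find each source's level at the receiver (point-source: −20·log₁₀(r/r_ref)), then combine on an intensity basis.
vacuum pump: 78 − 20·log₁₀(34.3/2.9) = 78 − 21.46 = 56.54 dB.
forklift: 84 − 20·log₁₀(34.8/2.9) = 84 − 21.58 = 62.42 dB.
air handling unit: 76 − 20·log₁₀(7.1/2.9) = 76 − 7.78 = 68.22 dB.
refrigeration condenser: 79 − 20·log₁₀(26.6/2.9) = 79 − 19.25 = 59.75 dB.
Σ 10^(L/10) = 9.781e+06 → L_total = 10·log₁₀(9.781e+06) = 69.90 dB.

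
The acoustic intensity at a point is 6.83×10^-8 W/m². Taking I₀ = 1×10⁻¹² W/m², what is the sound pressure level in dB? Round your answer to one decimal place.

48.3 dB

L = 10·log₁₀(I/I₀) = 10·log₁₀(6.83×10^-8/10⁻¹²) = 10·log₁₀(6.83×10^4).
L = 10·(0.8344 + 4) = 48.34 dB.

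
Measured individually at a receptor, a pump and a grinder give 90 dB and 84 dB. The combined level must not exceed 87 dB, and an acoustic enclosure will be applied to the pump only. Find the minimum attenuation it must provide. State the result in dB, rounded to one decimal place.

Fixed contribution from the other source: Σ 10^(L/10) = 10^(84/10) = 2.512e+08 (84.00 dB).
To meet 87 dB overall, the treated pump may contribute at most 10^(87/10) − 2.512e+08 = 2.500e+08, i.e. 83.98 dB.
So the pump must be reduced from 90 to 83.98 dB: IL = 6.02 dB.

6.0 dB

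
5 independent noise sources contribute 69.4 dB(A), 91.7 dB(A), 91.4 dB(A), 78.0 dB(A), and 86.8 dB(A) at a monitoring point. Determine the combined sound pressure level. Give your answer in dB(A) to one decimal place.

For uncorrelated sources the intensities add, so convert each level to linear form, sum, and take 10·log₁₀ of the total.
Σ 10^(L/10) = 10^(69.4/10) + 10^(91.7/10) + 10^(91.4/10) + 10^(78.0/10) + 10^(86.8/10) = 3.410e+09.
L_total = 10·log₁₀(3.410e+09) = 95.33 dB(A).

95.3 dB(A)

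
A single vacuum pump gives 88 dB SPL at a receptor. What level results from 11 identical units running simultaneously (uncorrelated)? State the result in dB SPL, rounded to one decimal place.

N identical incoherent sources raise the level by 10·log₁₀ N.
L_total = 88 + 10·log₁₀(11) = 88 + 10.414 = 98.41 dB SPL.

98.4 dB SPL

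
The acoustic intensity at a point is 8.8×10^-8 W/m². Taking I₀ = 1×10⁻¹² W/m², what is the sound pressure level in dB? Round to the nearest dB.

49 dB

L = 10·log₁₀(I/I₀) = 10·log₁₀(8.8×10^-8/10⁻¹²) = 10·log₁₀(8.8×10^4).
L = 10·(0.9445 + 4) = 49.44 dB.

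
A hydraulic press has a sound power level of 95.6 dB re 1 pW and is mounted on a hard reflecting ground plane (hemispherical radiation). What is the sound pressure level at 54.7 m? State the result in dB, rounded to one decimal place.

52.9 dB

The power spreads over a hemisphere of area 2π·r², so L_p = L_w − 10·log₁₀(2π·r²).
2π·r² = 1.88e+04 m², 10·log₁₀ of that is 42.742 dB.
L_p = 95.6 − 42.742 = 52.86 dB.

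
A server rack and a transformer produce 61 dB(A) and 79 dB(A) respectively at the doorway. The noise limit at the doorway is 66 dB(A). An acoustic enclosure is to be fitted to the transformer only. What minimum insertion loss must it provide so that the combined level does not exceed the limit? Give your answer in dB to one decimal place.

Everything except the transformer sums to 10^(61/10) = 1.259e+06 in linear terms, 61.00 dB(A).
The limit corresponds to 10^(66/10) = 3.981e+06; subtracting the fixed part leaves 2.722e+06 for the transformer, i.e. 64.35 dB(A).
So the transformer must be reduced from 79 to 64.35 dB(A): IL = 14.65 dB.

14.7 dB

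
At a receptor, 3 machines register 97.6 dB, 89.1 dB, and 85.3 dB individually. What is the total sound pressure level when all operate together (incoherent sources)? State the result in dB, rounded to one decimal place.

98.4 dB

Incoherent sources combine by intensity addition: L_total = 10·log₁₀(Σ 10^(L_i/10)).
Σ 10^(L/10) = 10^(97.6/10) + 10^(89.1/10) + 10^(85.3/10) = 6.906e+09.
L_total = 10·log₁₀(6.906e+09) = 98.39 dB.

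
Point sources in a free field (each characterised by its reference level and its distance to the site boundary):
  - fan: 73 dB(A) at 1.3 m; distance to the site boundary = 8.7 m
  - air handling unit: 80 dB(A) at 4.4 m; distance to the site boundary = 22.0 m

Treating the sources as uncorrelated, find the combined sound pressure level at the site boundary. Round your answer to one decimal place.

First find each source's level at the receiver (point-source: −20·log₁₀(r/r_ref)), then combine on an intensity basis.
fan: 73 − 20·log₁₀(8.7/1.3) = 73 − 16.51 = 56.49 dB(A).
air handling unit: 80 − 20·log₁₀(22.0/4.4) = 80 − 13.98 = 66.02 dB(A).
Σ 10^(L/10) = 4.446e+06 → L_total = 10·log₁₀(4.446e+06) = 66.48 dB(A).

66.5 dB(A)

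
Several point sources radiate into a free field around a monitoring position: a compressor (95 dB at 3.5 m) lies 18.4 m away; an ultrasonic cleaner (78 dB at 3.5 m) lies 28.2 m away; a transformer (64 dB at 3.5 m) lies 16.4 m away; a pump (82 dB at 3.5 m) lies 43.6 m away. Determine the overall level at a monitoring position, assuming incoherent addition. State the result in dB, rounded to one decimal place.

80.7 dB

First find each source's level at the receiver (point-source: −20·log₁₀(r/r_ref)), then combine on an intensity basis.
compressor: 95 − 20·log₁₀(18.4/3.5) = 95 − 14.41 = 80.59 dB.
ultrasonic cleaner: 78 − 20·log₁₀(28.2/3.5) = 78 − 18.12 = 59.88 dB.
transformer: 64 − 20·log₁₀(16.4/3.5) = 64 − 13.42 = 50.58 dB.
pump: 82 − 20·log₁₀(43.6/3.5) = 82 − 21.91 = 60.09 dB.
Σ 10^(L/10) = 1.165e+08 → L_total = 10·log₁₀(1.165e+08) = 80.66 dB.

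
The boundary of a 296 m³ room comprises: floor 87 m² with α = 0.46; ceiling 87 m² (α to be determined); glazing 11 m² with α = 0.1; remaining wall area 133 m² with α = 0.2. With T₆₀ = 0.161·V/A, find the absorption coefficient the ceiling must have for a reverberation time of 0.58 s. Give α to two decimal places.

From T₆₀ = 0.161·V/A, the target T₆₀ = 0.58 s needs A = 0.161·296/0.58 = 82.17 m².
Absorption from the other surfaces = 87·0.46 + 11·0.1 + 133·0.2 = 67.72 m², so the ceiling must supply 14.45 m² over 87 m².
α = 14.45/87 = 0.166.

0.17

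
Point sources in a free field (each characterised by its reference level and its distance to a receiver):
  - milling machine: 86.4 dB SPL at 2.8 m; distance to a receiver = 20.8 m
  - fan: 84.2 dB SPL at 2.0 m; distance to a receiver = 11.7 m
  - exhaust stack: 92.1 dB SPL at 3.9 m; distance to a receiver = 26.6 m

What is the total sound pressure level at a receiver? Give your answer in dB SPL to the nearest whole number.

Apply inverse-square spreading to bring every level to the receiver, then sum 10^(L/10).
milling machine: 86.4 − 20·log₁₀(20.8/2.8) = 86.4 − 17.42 = 68.98 dB SPL.
fan: 84.2 − 20·log₁₀(11.7/2.0) = 84.2 − 15.34 = 68.86 dB SPL.
exhaust stack: 92.1 − 20·log₁₀(26.6/3.9) = 92.1 − 16.68 = 75.42 dB SPL.
Σ 10^(L/10) = 5.046e+07 → L_total = 10·log₁₀(5.046e+07) = 77.03 dB SPL.

77 dB SPL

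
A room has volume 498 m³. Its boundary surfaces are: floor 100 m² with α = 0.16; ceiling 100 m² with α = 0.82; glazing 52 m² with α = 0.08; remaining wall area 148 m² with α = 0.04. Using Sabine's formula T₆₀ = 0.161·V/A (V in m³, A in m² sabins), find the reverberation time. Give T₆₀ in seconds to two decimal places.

Total absorption A = 100·0.16 + 100·0.82 + 52·0.08 + 148·0.04 = 108.08 m² sabins.
T₆₀ = 0.161·V/A = 0.161·498/108.08 = 0.742 s.

0.74 s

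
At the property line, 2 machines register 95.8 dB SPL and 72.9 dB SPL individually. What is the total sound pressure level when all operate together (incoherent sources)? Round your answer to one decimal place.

For uncorrelated sources the intensities add, so convert each level to linear form, sum, and take 10·log₁₀ of the total.
Σ 10^(L/10) = 10^(95.8/10) + 10^(72.9/10) = 3.821e+09.
L_total = 10·log₁₀(3.821e+09) = 95.82 dB SPL.

95.8 dB SPL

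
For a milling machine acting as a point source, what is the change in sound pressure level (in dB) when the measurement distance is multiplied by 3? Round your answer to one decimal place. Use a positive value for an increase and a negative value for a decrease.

Point-source spreading: ΔL = −20·log₁₀(r₂/r₁).
ΔL = −20·log₁₀(3) = -9.54 dB.

-9.5 dB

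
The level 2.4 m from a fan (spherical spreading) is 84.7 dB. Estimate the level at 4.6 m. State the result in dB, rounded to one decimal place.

79.0 dB

Spherical spreading from a point source gives a 20·log₁₀(r₂/r₁) drop.
L₂ = 84.7 − 20·log₁₀(4.6/2.4) = 84.7 − 5.651 = 79.05 dB.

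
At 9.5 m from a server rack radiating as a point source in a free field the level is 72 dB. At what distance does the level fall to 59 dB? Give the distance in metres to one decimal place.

Point-source spreading drops the level by 20·log₁₀(r₂/r₁); inverting, r₂/r₁ = 10^(ΔL/20).
r₂ = 9.5·10^((72−59)/20) = 9.5·10^(13.0/20) = 42.43 m.

42.4 m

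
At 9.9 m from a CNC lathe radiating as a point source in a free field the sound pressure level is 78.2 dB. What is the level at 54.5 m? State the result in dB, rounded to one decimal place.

63.4 dB

For a point source, L₂ = L₁ − 20·log₁₀(r₂/r₁).
L₂ = 78.2 − 20·log₁₀(54.5/9.9) = 78.2 − 14.815 = 63.38 dB.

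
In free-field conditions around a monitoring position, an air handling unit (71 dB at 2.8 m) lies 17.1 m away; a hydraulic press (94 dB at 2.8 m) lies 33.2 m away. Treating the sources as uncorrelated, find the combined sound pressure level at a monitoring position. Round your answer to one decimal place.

Propagate each source to the receiver with L = L_ref − 20·log₁₀(r/r_ref), then add intensities.
air handling unit: 71 − 20·log₁₀(17.1/2.8) = 71 − 15.72 = 55.28 dB.
hydraulic press: 94 − 20·log₁₀(33.2/2.8) = 94 − 21.48 = 72.52 dB.
Σ 10^(L/10) = 1.820e+07 → L_total = 10·log₁₀(1.820e+07) = 72.60 dB.

72.6 dB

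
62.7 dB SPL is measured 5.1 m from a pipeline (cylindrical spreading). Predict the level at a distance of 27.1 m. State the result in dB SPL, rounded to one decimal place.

55.4 dB SPL

Cylindrical spreading from a line source gives a 10·log₁₀(r₂/r₁) drop.
L₂ = 62.7 − 10·log₁₀(27.1/5.1) = 62.7 − 7.254 = 55.45 dB SPL.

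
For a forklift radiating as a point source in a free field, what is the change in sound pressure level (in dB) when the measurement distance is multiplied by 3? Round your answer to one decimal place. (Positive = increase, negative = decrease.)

-9.5 dB

With spherical spreading the level changes by −20·log₁₀(r₂/r₁).
ΔL = −20·log₁₀(3) = -9.54 dB.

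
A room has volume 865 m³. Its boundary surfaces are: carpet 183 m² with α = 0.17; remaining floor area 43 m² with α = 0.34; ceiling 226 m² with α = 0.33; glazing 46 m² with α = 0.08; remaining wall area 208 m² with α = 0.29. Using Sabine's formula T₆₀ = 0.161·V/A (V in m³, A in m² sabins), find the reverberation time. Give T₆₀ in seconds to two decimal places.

Summing Sᵢαᵢ: 183·0.17 + 43·0.34 + 226·0.33 + 46·0.08 + 208·0.29 = 184.31 m².
T₆₀ = 0.161·V/A = 0.161·865/184.31 = 0.756 s.

0.76 s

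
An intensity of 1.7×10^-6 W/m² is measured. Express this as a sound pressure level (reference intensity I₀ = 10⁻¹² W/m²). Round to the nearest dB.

Dividing by I₀ shifts the exponent by 12: I/I₀ = 1.7×10^6.
L = 10·(0.2304 + 6) = 62.30 dB.

62 dB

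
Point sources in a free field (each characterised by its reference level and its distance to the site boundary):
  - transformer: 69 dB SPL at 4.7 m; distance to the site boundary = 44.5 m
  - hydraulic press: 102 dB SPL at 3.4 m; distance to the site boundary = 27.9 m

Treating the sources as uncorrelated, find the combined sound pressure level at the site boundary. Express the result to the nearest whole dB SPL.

84 dB SPL

Apply inverse-square spreading to bring every level to the receiver, then sum 10^(L/10).
transformer: 69 − 20·log₁₀(44.5/4.7) = 69 − 19.53 = 49.47 dB SPL.
hydraulic press: 102 − 20·log₁₀(27.9/3.4) = 102 − 18.28 = 83.72 dB SPL.
Σ 10^(L/10) = 2.355e+08 → L_total = 10·log₁₀(2.355e+08) = 83.72 dB SPL.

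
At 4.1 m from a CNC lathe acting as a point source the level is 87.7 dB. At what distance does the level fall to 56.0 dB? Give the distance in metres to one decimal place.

157.7 m

Point-source spreading drops the level by 20·log₁₀(r₂/r₁); inverting, r₂/r₁ = 10^(ΔL/20).
r₂ = 4.1·10^((87.7−56.0)/20) = 4.1·10^(31.7/20) = 157.68 m.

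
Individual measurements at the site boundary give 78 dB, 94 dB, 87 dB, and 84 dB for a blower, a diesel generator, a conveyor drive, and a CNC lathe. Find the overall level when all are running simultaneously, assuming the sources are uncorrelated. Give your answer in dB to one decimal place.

95.2 dB

For uncorrelated sources the intensities add, so convert each level to linear form, sum, and take 10·log₁₀ of the total.
Σ 10^(L/10) = 10^(78/10) + 10^(94/10) + 10^(87/10) + 10^(84/10) = 3.327e+09.
L_total = 10·log₁₀(3.327e+09) = 95.22 dB.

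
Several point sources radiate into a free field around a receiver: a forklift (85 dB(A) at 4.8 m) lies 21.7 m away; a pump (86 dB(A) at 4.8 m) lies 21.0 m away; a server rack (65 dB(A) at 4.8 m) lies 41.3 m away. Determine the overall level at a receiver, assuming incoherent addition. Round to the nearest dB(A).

76 dB(A)

Apply inverse-square spreading to bring every level to the receiver, then sum 10^(L/10).
forklift: 85 − 20·log₁₀(21.7/4.8) = 85 − 13.10 = 71.90 dB(A).
pump: 86 − 20·log₁₀(21.0/4.8) = 86 − 12.82 = 73.18 dB(A).
server rack: 65 − 20·log₁₀(41.3/4.8) = 65 − 18.69 = 46.31 dB(A).
Σ 10^(L/10) = 3.631e+07 → L_total = 10·log₁₀(3.631e+07) = 75.60 dB(A).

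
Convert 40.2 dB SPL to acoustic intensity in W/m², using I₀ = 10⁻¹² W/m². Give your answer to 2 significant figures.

L = 10·log₁₀(I/I₀) ⇒ I = I₀·10^(L/10) = 10⁻¹² × 10^4.02.

1.0e-08 W/m²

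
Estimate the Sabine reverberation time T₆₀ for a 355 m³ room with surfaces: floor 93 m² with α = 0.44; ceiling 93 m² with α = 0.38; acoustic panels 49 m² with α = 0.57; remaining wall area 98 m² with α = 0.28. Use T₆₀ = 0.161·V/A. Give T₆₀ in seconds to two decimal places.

0.43 s

Summing Sᵢαᵢ: 93·0.44 + 93·0.38 + 49·0.57 + 98·0.28 = 131.63 m².
T₆₀ = 0.161·V/A = 0.161·355/131.63 = 0.434 s.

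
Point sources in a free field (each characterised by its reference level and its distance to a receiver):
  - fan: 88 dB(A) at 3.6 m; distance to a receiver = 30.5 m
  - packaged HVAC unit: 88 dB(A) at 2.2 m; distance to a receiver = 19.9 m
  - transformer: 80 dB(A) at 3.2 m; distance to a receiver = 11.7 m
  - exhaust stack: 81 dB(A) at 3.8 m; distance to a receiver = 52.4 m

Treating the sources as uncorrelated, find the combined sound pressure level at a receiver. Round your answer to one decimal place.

73.9 dB(A)

Apply inverse-square spreading to bring every level to the receiver, then sum 10^(L/10).
fan: 88 − 20·log₁₀(30.5/3.6) = 88 − 18.56 = 69.44 dB(A).
packaged HVAC unit: 88 − 20·log₁₀(19.9/2.2) = 88 − 19.13 = 68.87 dB(A).
transformer: 80 − 20·log₁₀(11.7/3.2) = 80 − 11.26 = 68.74 dB(A).
exhaust stack: 81 − 20·log₁₀(52.4/3.8) = 81 − 22.79 = 58.21 dB(A).
Σ 10^(L/10) = 2.464e+07 → L_total = 10·log₁₀(2.464e+07) = 73.92 dB(A).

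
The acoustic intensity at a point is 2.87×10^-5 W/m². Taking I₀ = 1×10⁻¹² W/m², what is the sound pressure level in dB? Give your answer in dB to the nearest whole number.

75 dB

L = 10·log₁₀(I/I₀) = 10·log₁₀(2.87×10^-5/10⁻¹²) = 10·log₁₀(2.87×10^7).
L = 10·(0.4579 + 7) = 74.58 dB.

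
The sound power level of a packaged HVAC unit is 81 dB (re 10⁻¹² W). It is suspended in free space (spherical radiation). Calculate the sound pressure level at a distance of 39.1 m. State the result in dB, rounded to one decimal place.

38.2 dB

Free-field spherical radiation: L_p = L_w − 10·log₁₀(4π·r²), r = 39.1 m.
4π·r² = 1.921e+04 m², 10·log₁₀ of that is 42.836 dB.
L_p = 81 − 42.836 = 38.16 dB.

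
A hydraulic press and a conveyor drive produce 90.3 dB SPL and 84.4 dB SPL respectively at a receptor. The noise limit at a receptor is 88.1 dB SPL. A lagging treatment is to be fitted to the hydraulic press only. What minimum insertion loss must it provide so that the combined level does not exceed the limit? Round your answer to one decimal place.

Fixed contribution from the other source: Σ 10^(L/10) = 10^(84.4/10) = 2.754e+08 (84.40 dB SPL).
To meet 88.1 dB SPL overall, the treated hydraulic press may contribute at most 10^(88.1/10) − 2.754e+08 = 3.702e+08, i.e. 85.68 dB SPL.
Required insertion loss = 90.3 − 85.68 = 4.62 dB.

4.6 dB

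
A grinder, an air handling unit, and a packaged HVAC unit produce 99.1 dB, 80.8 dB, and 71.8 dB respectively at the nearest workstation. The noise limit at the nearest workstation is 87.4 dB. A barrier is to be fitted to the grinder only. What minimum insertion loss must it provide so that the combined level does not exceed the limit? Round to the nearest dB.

The untreated sources together contribute 10^(80.8/10) + 10^(71.8/10) = 1.354e+08, i.e. 81.31 dB.
To meet 87.4 dB overall, the treated grinder may contribute at most 10^(87.4/10) − 1.354e+08 = 4.142e+08, i.e. 86.17 dB.
Required insertion loss = 99.1 − 86.17 = 12.93 dB.

13 dB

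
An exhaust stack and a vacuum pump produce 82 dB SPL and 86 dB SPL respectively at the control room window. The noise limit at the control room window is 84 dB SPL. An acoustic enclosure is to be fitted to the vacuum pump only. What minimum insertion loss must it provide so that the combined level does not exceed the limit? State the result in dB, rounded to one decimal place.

6.3 dB

Fixed contribution from the other source: Σ 10^(L/10) = 10^(82/10) = 1.585e+08 (82.00 dB SPL).
To meet 84 dB SPL overall, the treated vacuum pump may contribute at most 10^(84/10) − 1.585e+08 = 9.270e+07, i.e. 79.67 dB SPL.
Required insertion loss = 86 − 79.67 = 6.33 dB.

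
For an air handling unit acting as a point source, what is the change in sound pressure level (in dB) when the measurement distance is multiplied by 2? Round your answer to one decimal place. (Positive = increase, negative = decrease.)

-6.0 dB

With spherical spreading the level changes by −20·log₁₀(r₂/r₁).
ΔL = −20·log₁₀(2) = -6.02 dB.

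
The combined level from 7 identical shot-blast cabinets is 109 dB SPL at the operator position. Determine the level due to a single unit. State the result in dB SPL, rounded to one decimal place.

100.5 dB SPL

7 equal contributions raise the level by 10·log₁₀ 7 = 8.451 dB, so each unit alone gives 109 − 8.451.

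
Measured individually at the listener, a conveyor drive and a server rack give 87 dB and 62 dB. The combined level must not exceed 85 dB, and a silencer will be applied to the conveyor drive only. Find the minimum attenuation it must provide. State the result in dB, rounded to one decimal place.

The untreated sources together contribute 10^(62/10) = 1.585e+06, i.e. 62.00 dB.
The limit corresponds to 10^(85/10) = 3.162e+08; subtracting the fixed part leaves 3.146e+08 for the conveyor drive, i.e. 84.98 dB.
Required insertion loss = 87 − 84.98 = 2.02 dB.

2.0 dB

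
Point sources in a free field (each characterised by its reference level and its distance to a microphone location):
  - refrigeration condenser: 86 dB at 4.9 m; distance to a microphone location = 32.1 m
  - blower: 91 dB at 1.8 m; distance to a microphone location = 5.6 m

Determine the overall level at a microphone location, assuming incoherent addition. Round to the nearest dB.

81 dB

Propagate each source to the receiver with L = L_ref − 20·log₁₀(r/r_ref), then add intensities.
refrigeration condenser: 86 − 20·log₁₀(32.1/4.9) = 86 − 16.33 = 69.67 dB.
blower: 91 − 20·log₁₀(5.6/1.8) = 91 − 9.86 = 81.14 dB.
Σ 10^(L/10) = 1.393e+08 → L_total = 10·log₁₀(1.393e+08) = 81.44 dB.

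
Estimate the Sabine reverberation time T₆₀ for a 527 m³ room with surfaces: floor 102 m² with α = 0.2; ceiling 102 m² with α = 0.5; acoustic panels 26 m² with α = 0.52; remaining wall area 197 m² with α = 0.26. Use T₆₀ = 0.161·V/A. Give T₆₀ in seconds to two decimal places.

A = Σ Sᵢαᵢ = 102·0.2 + 102·0.5 + 26·0.52 + 197·0.26 = 136.14 m².
T₆₀ = 0.161 × 527 / 136.14 = 0.623 s.

0.62 s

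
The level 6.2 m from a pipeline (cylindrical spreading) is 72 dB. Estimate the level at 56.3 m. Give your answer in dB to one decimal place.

62.4 dB

Line-source attenuation: ΔL = 10·log₁₀(r₂/r₁) = 10·log₁₀(56.3/6.2) = 9.581 dB.
L₂ = 72 − 10·log₁₀(56.3/6.2) = 72 − 9.581 = 62.42 dB.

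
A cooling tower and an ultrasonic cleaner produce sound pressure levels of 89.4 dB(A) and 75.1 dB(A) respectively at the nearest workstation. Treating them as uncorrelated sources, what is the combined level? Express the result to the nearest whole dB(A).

For uncorrelated sources the intensities add, so convert each level to linear form, sum, and take 10·log₁₀ of the total.
Σ 10^(L/10) = 10^(89.4/10) + 10^(75.1/10) = 9.033e+08.
L_total = 10·log₁₀(9.033e+08) = 89.56 dB(A).

90 dB(A)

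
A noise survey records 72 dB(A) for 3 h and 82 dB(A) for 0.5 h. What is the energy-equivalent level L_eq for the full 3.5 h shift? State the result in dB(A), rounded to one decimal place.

The energy average is taken in the linear domain: L_eq = 10·log₁₀[(Σ tᵢ·10^(Lᵢ/10))/T], T = 3.5 h.
Σ tᵢ·10^(Lᵢ/10) = 3·10^(72/10) + 0.5·10^(82/10) = 1.268e+08.
L_eq = 10·log₁₀(1.268e+08/3.5) = 75.59 dB(A).

75.6 dB(A)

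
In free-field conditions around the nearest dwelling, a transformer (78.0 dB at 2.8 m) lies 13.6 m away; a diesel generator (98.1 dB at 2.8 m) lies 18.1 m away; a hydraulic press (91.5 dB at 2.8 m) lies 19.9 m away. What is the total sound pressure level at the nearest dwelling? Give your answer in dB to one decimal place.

82.7 dB

Apply inverse-square spreading to bring every level to the receiver, then sum 10^(L/10).
transformer: 78.0 − 20·log₁₀(13.6/2.8) = 78.0 − 13.73 = 64.27 dB.
diesel generator: 98.1 − 20·log₁₀(18.1/2.8) = 98.1 − 16.21 = 81.89 dB.
hydraulic press: 91.5 − 20·log₁₀(19.9/2.8) = 91.5 − 17.03 = 74.47 dB.
Σ 10^(L/10) = 1.851e+08 → L_total = 10·log₁₀(1.851e+08) = 82.68 dB.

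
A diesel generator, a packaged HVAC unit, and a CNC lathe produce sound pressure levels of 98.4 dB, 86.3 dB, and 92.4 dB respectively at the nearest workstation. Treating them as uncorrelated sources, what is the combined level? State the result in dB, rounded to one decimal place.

99.6 dB

Incoherent sources combine by intensity addition: L_total = 10·log₁₀(Σ 10^(L_i/10)).
Σ 10^(L/10) = 10^(98.4/10) + 10^(86.3/10) + 10^(92.4/10) = 9.083e+09.
L_total = 10·log₁₀(9.083e+09) = 99.58 dB.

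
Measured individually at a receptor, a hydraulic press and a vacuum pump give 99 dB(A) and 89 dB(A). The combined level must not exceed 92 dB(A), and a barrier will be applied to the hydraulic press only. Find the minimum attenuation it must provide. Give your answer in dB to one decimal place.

Fixed contribution from the other source: Σ 10^(L/10) = 10^(89/10) = 7.943e+08 (89.00 dB(A)).
The limit corresponds to 10^(92/10) = 1.585e+09; subtracting the fixed part leaves 7.906e+08 for the hydraulic press, i.e. 88.98 dB(A).
So the hydraulic press must be reduced from 99 to 88.98 dB(A): IL = 10.02 dB.

10.0 dB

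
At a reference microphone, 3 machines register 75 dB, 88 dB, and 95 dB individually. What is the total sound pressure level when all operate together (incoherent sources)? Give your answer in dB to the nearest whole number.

Incoherent sources combine by intensity addition: L_total = 10·log₁₀(Σ 10^(L_i/10)).
Σ 10^(L/10) = 10^(75/10) + 10^(88/10) + 10^(95/10) = 3.825e+09.
L_total = 10·log₁₀(3.825e+09) = 95.83 dB.

96 dB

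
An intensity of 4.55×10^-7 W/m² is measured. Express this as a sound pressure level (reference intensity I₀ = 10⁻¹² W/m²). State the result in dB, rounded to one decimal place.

L = 10·log₁₀(I/I₀) = 10·log₁₀(4.55×10^-7/10⁻¹²) = 10·log₁₀(4.55×10^5).
L = 10·(0.6580 + 5) = 56.58 dB.

56.6 dB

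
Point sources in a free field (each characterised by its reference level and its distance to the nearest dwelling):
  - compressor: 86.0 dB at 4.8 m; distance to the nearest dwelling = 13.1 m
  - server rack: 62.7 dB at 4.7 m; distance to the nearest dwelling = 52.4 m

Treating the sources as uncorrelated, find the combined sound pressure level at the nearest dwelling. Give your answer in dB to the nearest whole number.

77 dB

Apply inverse-square spreading to bring every level to the receiver, then sum 10^(L/10).
compressor: 86.0 − 20·log₁₀(13.1/4.8) = 86.0 − 8.72 = 77.28 dB.
server rack: 62.7 − 20·log₁₀(52.4/4.7) = 62.7 − 20.94 = 41.76 dB.
Σ 10^(L/10) = 5.346e+07 → L_total = 10·log₁₀(5.346e+07) = 77.28 dB.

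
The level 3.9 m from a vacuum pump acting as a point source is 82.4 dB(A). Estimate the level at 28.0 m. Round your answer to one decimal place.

Spherical spreading from a point source gives a 20·log₁₀(r₂/r₁) drop.
L₂ = 82.4 − 20·log₁₀(28.0/3.9) = 82.4 − 17.122 = 65.28 dB(A).

65.3 dB(A)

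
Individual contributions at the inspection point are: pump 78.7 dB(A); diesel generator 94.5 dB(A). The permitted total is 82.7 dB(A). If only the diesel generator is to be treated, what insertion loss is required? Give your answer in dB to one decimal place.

14.0 dB

Fixed contribution from the other source: Σ 10^(L/10) = 10^(78.7/10) = 7.413e+07 (78.70 dB(A)).
The limit corresponds to 10^(82.7/10) = 1.862e+08; subtracting the fixed part leaves 1.121e+08 for the diesel generator, i.e. 80.50 dB(A).
Required insertion loss = 94.5 − 80.50 = 14.00 dB.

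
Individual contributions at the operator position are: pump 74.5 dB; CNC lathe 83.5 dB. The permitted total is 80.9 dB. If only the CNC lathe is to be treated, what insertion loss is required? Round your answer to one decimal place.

3.7 dB

Everything except the CNC lathe sums to 10^(74.5/10) = 2.818e+07 in linear terms, 74.50 dB.
The limit corresponds to 10^(80.9/10) = 1.230e+08; subtracting the fixed part leaves 9.484e+07 for the CNC lathe, i.e. 79.77 dB.
So the CNC lathe must be reduced from 83.5 to 79.77 dB: IL = 3.73 dB.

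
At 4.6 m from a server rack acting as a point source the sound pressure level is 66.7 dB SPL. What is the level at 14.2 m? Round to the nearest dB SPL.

57 dB SPL

Point-source attenuation: ΔL = 20·log₁₀(r₂/r₁) = 20·log₁₀(14.2/4.6) = 9.791 dB.
L₂ = 66.7 − 20·log₁₀(14.2/4.6) = 66.7 − 9.791 = 56.91 dB SPL.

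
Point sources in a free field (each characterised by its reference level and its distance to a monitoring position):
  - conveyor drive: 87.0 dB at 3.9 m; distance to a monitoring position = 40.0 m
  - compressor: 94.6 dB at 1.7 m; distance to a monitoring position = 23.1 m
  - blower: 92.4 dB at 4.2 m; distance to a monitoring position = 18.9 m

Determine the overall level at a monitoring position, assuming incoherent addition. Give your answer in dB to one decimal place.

Propagate each source to the receiver with L = L_ref − 20·log₁₀(r/r_ref), then add intensities.
conveyor drive: 87.0 − 20·log₁₀(40.0/3.9) = 87.0 − 20.22 = 66.78 dB.
compressor: 94.6 − 20·log₁₀(23.1/1.7) = 94.6 − 22.66 = 71.94 dB.
blower: 92.4 − 20·log₁₀(18.9/4.2) = 92.4 − 13.06 = 79.34 dB.
Σ 10^(L/10) = 1.062e+08 → L_total = 10·log₁₀(1.062e+08) = 80.26 dB.

80.3 dB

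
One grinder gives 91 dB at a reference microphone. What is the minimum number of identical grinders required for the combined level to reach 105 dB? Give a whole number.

The shortfall is 105 − 91 = 14.0 dB, and N units add 10·log₁₀ N, so need 10·log₁₀ N ≥ 14.0.
N ≥ 10^(14.0/10) = 25.119, so N = 26.

26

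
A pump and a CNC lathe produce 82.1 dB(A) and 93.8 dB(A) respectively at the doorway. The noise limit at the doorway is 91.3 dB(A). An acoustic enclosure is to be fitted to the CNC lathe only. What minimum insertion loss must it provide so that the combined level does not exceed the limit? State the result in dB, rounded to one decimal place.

Everything except the CNC lathe sums to 10^(82.1/10) = 1.622e+08 in linear terms, 82.10 dB(A).
To meet 91.3 dB(A) overall, the treated CNC lathe may contribute at most 10^(91.3/10) − 1.622e+08 = 1.187e+09, i.e. 90.74 dB(A).
Required insertion loss = 93.8 − 90.74 = 3.06 dB.

3.1 dB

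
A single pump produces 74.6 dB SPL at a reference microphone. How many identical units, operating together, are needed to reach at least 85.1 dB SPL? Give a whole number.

The shortfall is 85.1 − 74.6 = 10.5 dB, and N units add 10·log₁₀ N, so need 10·log₁₀ N ≥ 10.5.
N ≥ 10^(10.5/10) = 11.220, so N = 12.

12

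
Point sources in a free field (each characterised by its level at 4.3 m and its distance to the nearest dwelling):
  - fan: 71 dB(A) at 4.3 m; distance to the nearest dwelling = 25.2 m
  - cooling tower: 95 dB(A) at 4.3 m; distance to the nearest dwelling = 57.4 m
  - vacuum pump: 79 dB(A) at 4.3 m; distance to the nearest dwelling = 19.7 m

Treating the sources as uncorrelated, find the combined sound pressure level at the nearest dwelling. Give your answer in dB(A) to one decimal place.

Propagate each source to the receiver with L = L_ref − 20·log₁₀(r/r_ref), then add intensities.
fan: 71 − 20·log₁₀(25.2/4.3) = 71 − 15.36 = 55.64 dB(A).
cooling tower: 95 − 20·log₁₀(57.4/4.3) = 95 − 22.51 = 72.49 dB(A).
vacuum pump: 79 − 20·log₁₀(19.7/4.3) = 79 − 13.22 = 65.78 dB(A).
Σ 10^(L/10) = 2.190e+07 → L_total = 10·log₁₀(2.190e+07) = 73.40 dB(A).

73.4 dB(A)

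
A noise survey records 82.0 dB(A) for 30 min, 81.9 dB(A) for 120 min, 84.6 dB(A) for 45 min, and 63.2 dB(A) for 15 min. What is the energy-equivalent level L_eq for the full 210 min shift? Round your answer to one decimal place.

Weight each interval's intensity by its duration and average over T = 210 min:
Σ tᵢ·10^(Lᵢ/10) = 30·10^(82.0/10) + 120·10^(81.9/10) + 45·10^(84.6/10) + 15·10^(63.2/10) = 3.635e+10.
L_eq = 10·log₁₀(3.635e+10/210) = 82.38 dB(A).

82.4 dB(A)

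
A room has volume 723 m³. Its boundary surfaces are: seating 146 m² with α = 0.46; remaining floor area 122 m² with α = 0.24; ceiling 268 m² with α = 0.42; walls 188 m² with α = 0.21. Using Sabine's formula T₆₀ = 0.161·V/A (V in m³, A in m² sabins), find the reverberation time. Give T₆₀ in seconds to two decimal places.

0.47 s

Summing Sᵢαᵢ: 146·0.46 + 122·0.24 + 268·0.42 + 188·0.21 = 248.48 m².
T₆₀ = 0.161·V/A = 0.161·723/248.48 = 0.468 s.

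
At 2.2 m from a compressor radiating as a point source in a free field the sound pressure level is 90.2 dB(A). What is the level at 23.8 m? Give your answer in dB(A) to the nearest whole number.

70 dB(A)

Spherical spreading from a point source gives a 20·log₁₀(r₂/r₁) drop.
L₂ = 90.2 − 20·log₁₀(23.8/2.2) = 90.2 − 20.683 = 69.52 dB(A).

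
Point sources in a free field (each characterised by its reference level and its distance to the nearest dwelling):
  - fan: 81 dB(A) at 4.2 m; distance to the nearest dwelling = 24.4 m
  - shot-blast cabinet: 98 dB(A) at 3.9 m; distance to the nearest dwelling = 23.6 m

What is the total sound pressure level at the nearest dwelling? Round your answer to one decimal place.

Propagate each source to the receiver with L = L_ref − 20·log₁₀(r/r_ref), then add intensities.
fan: 81 − 20·log₁₀(24.4/4.2) = 81 − 15.28 = 65.72 dB(A).
shot-blast cabinet: 98 − 20·log₁₀(23.6/3.9) = 98 − 15.64 = 82.36 dB(A).
Σ 10^(L/10) = 1.760e+08 → L_total = 10·log₁₀(1.760e+08) = 82.46 dB(A).

82.5 dB(A)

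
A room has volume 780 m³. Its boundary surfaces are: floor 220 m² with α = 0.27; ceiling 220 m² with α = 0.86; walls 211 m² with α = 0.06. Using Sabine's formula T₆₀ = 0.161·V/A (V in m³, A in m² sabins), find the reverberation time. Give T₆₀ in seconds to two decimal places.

0.48 s

A = Σ Sᵢαᵢ = 220·0.27 + 220·0.86 + 211·0.06 = 261.26 m².
T₆₀ = 0.161·V/A = 0.161·780/261.26 = 0.481 s.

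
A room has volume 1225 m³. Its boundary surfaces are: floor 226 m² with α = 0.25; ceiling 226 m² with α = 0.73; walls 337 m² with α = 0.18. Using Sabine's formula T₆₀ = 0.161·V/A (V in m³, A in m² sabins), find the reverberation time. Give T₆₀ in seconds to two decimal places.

0.70 s

Total absorption A = 226·0.25 + 226·0.73 + 337·0.18 = 282.14 m² sabins.
T₆₀ = 0.161 × 1225 / 282.14 = 0.699 s.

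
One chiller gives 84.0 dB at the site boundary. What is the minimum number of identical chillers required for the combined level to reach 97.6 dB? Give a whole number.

Need L₁ + 10·log₁₀ N ≥ 97.6, i.e. log₁₀ N ≥ 1.36.
N ≥ 10^(13.6/10) = 22.909, so N = 23.

23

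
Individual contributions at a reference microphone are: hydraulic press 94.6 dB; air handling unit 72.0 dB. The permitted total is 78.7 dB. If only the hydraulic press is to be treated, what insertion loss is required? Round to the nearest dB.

17 dB

The untreated sources together contribute 10^(72.0/10) = 1.585e+07, i.e. 72.00 dB.
To meet 78.7 dB overall, the treated hydraulic press may contribute at most 10^(78.7/10) − 1.585e+07 = 5.828e+07, i.e. 77.66 dB.
Required insertion loss = 94.6 − 77.66 = 16.94 dB.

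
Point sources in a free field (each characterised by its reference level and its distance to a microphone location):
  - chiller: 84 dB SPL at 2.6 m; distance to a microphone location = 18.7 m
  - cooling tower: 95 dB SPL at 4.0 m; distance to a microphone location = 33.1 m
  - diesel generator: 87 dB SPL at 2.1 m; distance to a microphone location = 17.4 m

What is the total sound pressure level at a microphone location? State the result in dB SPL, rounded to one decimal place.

Apply inverse-square spreading to bring every level to the receiver, then sum 10^(L/10).
chiller: 84 − 20·log₁₀(18.7/2.6) = 84 − 17.14 = 66.86 dB SPL.
cooling tower: 95 − 20·log₁₀(33.1/4.0) = 95 − 18.36 = 76.64 dB SPL.
diesel generator: 87 − 20·log₁₀(17.4/2.1) = 87 − 18.37 = 68.63 dB SPL.
Σ 10^(L/10) = 5.834e+07 → L_total = 10·log₁₀(5.834e+07) = 77.66 dB SPL.

77.7 dB SPL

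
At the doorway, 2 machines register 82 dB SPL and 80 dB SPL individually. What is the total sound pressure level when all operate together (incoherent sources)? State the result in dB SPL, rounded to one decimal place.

For uncorrelated sources the intensities add, so convert each level to linear form, sum, and take 10·log₁₀ of the total.
Σ 10^(L/10) = 10^(82/10) + 10^(80/10) = 2.585e+08.
L_total = 10·log₁₀(2.585e+08) = 84.12 dB SPL.

84.1 dB SPL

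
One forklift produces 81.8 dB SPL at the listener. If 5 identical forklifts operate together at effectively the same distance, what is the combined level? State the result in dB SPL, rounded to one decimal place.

88.8 dB SPL

With 5 equal, uncorrelated contributions the intensity is 5× that of one unit, giving a rise of 10·log₁₀ 5.
L_total = 81.8 + 10·log₁₀(5) = 81.8 + 6.990 = 88.79 dB SPL.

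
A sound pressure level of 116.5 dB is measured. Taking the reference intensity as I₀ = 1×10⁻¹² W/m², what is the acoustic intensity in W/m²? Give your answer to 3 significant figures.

I/I₀ = 10^(116.5/10) = 4.467e+11, so I = 4.467e+11 × 10⁻¹² W/m².

0.447 W/m²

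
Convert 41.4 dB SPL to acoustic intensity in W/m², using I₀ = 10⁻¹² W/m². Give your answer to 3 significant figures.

I = I₀·10^(L/10) = 10⁻¹² × 10^(41.4/10) = 10^(-7.860).

1.38e-08 W/m²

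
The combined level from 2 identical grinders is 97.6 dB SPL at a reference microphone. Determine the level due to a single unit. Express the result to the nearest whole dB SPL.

95 dB SPL

For N identical incoherent sources L_total = L₁ + 10·log₁₀ N, so L₁ = 97.6 − 10·log₁₀(2) = 97.6 − 3.010.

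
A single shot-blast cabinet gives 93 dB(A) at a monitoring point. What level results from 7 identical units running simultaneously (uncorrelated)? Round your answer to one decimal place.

With 7 equal, uncorrelated contributions the intensity is 7× that of one unit, giving a rise of 10·log₁₀ 7.
L_total = 93 + 10·log₁₀(7) = 93 + 8.451 = 101.45 dB(A).

101.5 dB(A)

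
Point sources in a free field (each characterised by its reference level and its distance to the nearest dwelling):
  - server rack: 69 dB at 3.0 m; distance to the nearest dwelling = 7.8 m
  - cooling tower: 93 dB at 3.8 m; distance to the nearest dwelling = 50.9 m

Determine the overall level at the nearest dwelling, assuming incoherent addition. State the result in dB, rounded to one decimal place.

70.9 dB

Propagate each source to the receiver with L = L_ref − 20·log₁₀(r/r_ref), then add intensities.
server rack: 69 − 20·log₁₀(7.8/3.0) = 69 − 8.30 = 60.70 dB.
cooling tower: 93 − 20·log₁₀(50.9/3.8) = 93 − 22.54 = 70.46 dB.
Σ 10^(L/10) = 1.230e+07 → L_total = 10·log₁₀(1.230e+07) = 70.90 dB.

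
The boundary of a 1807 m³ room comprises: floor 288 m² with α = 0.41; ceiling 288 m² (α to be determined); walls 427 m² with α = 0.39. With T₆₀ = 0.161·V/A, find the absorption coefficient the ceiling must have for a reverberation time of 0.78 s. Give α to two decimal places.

Required total absorption A = 0.161·1807/0.78 = 372.98 m².
Absorption from the other surfaces = 288·0.41 + 427·0.39 = 284.61 m², so the ceiling must supply 88.37 m² over 288 m².
α = 88.37/288 = 0.307.

0.31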